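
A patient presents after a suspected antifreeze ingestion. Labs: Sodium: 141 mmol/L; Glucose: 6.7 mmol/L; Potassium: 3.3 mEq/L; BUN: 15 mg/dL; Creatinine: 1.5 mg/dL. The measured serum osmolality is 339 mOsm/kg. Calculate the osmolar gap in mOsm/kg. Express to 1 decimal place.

Calculated osmolality = 2·Na + glucose + BUN/2.8
= 2·141 + 6.7 + 15/2.8
= 282 + 6.70 + 5.36
= 294.06 mOsm/kg ≈ 294.1 mOsm/kg
Osmolar gap = measured − calculated = 339 − 294.1 = 44.9 mOsm/kg

44.9 mOsm/kg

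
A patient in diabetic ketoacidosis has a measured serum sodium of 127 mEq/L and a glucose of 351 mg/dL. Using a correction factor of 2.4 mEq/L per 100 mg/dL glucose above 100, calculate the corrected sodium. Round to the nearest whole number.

133 mEq/L

Corrected Na = measured Na + 2.4 · (glucose − 100)/100
= 127 + 2.4 · (351 − 100)/100
= 127 + 6
= 133 mEq/L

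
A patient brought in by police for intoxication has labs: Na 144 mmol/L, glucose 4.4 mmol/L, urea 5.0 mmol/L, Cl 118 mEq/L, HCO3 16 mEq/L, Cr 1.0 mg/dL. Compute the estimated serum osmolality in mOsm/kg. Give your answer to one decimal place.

Calculated osmolality = 2·Na + glucose + urea
= 2·144 + 4.4 + 5
= 288 + 4.40 + 5
= 297.4 mOsm/kg

297.4 mOsm/kg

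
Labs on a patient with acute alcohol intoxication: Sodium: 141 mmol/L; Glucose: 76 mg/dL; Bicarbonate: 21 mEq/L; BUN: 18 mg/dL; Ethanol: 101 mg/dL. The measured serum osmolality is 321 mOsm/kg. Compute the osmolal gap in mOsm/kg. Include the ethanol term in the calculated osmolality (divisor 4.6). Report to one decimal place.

Calculated osmolality = 2·Na + glucose/18 + BUN/2.8 + ethanol/4.6
= 2·141 + 76/18 + 18/2.8 + 101/4.6
= 282 + 4.22 + 6.43 + 21.96
= 314.61 mOsm/kg ≈ 314.6 mOsm/kg
Osmolar gap = measured − calculated = 321 − 314.6 = 6.4 mOsm/kg

6.4 mOsm/kg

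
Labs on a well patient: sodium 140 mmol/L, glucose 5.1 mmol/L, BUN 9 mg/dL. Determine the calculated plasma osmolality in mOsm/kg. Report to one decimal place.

288.3 mOsm/kg

Calculated osmolality = 2·Na + glucose + BUN/2.8
= 2·140 + 5.1 + 9/2.8
= 280 + 5.10 + 3.21
= 288.31 mOsm/kg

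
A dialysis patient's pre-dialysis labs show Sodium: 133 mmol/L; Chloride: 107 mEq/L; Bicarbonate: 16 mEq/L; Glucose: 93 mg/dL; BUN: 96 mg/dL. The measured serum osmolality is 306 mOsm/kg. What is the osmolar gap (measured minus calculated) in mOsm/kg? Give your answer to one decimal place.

Calculated osmolality = 2·Na + glucose/18 + BUN/2.8
= 2·133 + 93/18 + 96/2.8
= 266 + 5.17 + 34.29
= 305.46 mOsm/kg ≈ 305.5 mOsm/kg
Osmolar gap = measured − calculated = 306 − 305.5 = 0.5 mOsm/kg

0.5 mOsm/kg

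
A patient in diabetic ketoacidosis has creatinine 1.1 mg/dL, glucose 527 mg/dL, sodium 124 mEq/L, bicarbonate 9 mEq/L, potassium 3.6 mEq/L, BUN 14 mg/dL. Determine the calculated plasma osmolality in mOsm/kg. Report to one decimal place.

282.3 mOsm/kg

Calculated osmolality = 2·Na + glucose/18 + BUN/2.8
= 2·124 + 527/18 + 14/2.8
= 248 + 29.28 + 5
= 282.28 mOsm/kg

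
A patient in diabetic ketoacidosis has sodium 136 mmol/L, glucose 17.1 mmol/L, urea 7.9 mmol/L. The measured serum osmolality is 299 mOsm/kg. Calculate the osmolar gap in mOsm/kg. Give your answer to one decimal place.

2.0 mOsm/kg

Calculated osmolality = 2·Na + glucose + urea
= 2·136 + 17.1 + 7.9
= 272 + 17.10 + 7.90
= 297 mOsm/kg ≈ 297.0 mOsm/kg
Osmolar gap = measured − calculated = 299 − 297.0 = 2.0 mOsm/kg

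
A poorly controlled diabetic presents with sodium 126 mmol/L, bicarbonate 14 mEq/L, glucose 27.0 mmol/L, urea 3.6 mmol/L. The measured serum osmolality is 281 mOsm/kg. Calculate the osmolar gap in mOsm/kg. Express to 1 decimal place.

Calculated osmolality = 2·Na + glucose + urea
= 2·126 + 27 + 3.6
= 252 + 27 + 3.60
= 282.6 mOsm/kg ≈ 282.6 mOsm/kg
Osmolar gap = measured − calculated = 281 − 282.6 = -1.6 mOsm/kg

-1.6 mOsm/kg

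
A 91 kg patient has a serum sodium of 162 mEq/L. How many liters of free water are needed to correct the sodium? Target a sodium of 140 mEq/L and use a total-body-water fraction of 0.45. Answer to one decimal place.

TBW = 0.45 · 91 = 40.95 L
Free water deficit = TBW · (Na/140 − 1)
= 40.95 · (162/140 − 1)
= 40.95 · 0.1571
= 6.43 L

6.4 L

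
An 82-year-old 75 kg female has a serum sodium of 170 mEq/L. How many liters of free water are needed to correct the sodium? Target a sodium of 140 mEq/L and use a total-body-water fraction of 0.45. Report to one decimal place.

7.2 L

TBW = 0.45 · 75 = 33.75 L
Free water deficit = TBW · (Na/140 − 1)
= 33.75 · (170/140 − 1)
= 33.75 · 0.2143
= 7.23 L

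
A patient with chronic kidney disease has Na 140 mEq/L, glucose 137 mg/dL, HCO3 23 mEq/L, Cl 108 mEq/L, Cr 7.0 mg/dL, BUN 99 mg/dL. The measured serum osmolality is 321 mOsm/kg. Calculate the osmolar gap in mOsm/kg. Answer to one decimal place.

-2.0 mOsm/kg

Calculated osmolality = 2·Na + glucose/18 + BUN/2.8
= 2·140 + 137/18 + 99/2.8
= 280 + 7.61 + 35.36
= 322.97 mOsm/kg ≈ 323.0 mOsm/kg
Osmolar gap = measured − calculated = 321 − 323.0 = -2.0 mOsm/kg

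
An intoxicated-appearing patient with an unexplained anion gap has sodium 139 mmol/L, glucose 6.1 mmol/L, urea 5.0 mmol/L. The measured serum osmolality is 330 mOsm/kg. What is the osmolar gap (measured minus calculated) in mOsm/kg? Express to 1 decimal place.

40.9 mOsm/kg

Calculated osmolality = 2·Na + glucose + urea
= 2·139 + 6.1 + 5
= 278 + 6.10 + 5
= 289.1 mOsm/kg ≈ 289.1 mOsm/kg
Osmolar gap = measured − calculated = 330 − 289.1 = 40.9 mOsm/kg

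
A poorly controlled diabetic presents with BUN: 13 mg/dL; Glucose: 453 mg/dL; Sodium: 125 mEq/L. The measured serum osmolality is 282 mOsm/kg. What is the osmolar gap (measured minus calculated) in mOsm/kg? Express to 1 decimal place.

2.2 mOsm/kg

Calculated osmolality = 2·Na + glucose/18 + BUN/2.8
= 2·125 + 453/18 + 13/2.8
= 250 + 25.17 + 4.64
= 279.81 mOsm/kg ≈ 279.8 mOsm/kg
Osmolar gap = measured − calculated = 282 − 279.8 = 2.2 mOsm/kg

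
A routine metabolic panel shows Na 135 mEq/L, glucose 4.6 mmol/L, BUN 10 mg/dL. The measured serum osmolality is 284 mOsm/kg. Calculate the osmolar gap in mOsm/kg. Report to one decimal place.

5.8 mOsm/kg

Calculated osmolality = 2·Na + glucose + BUN/2.8
= 2·135 + 4.6 + 10/2.8
= 270 + 4.60 + 3.57
= 278.17 mOsm/kg ≈ 278.2 mOsm/kg
Osmolar gap = measured − calculated = 284 − 278.2 = 5.8 mOsm/kg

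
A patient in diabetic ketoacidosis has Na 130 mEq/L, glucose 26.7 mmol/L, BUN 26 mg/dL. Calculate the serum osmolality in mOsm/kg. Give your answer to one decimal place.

Calculated osmolality = 2·Na + glucose + BUN/2.8
= 2·130 + 26.7 + 26/2.8
= 260 + 26.70 + 9.29
= 295.99 mOsm/kg

296.0 mOsm/kg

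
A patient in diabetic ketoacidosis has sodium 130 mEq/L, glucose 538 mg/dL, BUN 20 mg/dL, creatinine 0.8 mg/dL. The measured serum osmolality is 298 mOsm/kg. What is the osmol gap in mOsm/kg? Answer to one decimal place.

1.0 mOsm/kg

Calculated osmolality = 2·Na + glucose/18 + BUN/2.8
= 2·130 + 538/18 + 20/2.8
= 260 + 29.89 + 7.14
= 297.03 mOsm/kg ≈ 297.0 mOsm/kg
Osmolar gap = measured − calculated = 298 − 297.0 = 1.0 mOsm/kg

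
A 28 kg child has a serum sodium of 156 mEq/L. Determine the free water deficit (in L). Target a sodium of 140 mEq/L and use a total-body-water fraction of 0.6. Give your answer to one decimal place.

TBW = 0.6 · 28 = 16.8 L
Free water deficit = TBW · (Na/140 − 1)
= 16.8 · (156/140 − 1)
= 16.8 · 0.1143
= 1.92 L

1.9 L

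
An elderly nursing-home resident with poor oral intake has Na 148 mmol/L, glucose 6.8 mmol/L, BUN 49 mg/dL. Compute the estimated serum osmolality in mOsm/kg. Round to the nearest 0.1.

320.3 mOsm/kg

Calculated osmolality = 2·Na + glucose + BUN/2.8
= 2·148 + 6.8 + 49/2.8
= 296 + 6.80 + 17.50
= 320.3 mOsm/kg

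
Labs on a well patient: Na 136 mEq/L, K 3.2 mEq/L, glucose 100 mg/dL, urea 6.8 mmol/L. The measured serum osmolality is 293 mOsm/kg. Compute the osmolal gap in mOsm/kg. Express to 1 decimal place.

Calculated osmolality = 2·Na + glucose/18 + urea
= 2·136 + 100/18 + 6.8
= 272 + 5.56 + 6.80
= 284.36 mOsm/kg ≈ 284.4 mOsm/kg
Osmolar gap = measured − calculated = 293 − 284.4 = 8.6 mOsm/kg

8.6 mOsm/kg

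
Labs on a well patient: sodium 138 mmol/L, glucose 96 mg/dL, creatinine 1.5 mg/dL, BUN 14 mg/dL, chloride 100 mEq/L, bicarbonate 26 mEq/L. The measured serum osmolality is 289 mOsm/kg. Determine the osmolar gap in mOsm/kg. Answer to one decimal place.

2.7 mOsm/kg

Calculated osmolality = 2·Na + glucose/18 + BUN/2.8
= 2·138 + 96/18 + 14/2.8
= 276 + 5.33 + 5
= 286.33 mOsm/kg ≈ 286.3 mOsm/kg
Osmolar gap = measured − calculated = 289 − 286.3 = 2.7 mOsm/kg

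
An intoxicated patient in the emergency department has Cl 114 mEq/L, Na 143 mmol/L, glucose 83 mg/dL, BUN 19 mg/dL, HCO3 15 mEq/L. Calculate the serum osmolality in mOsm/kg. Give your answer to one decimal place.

Calculated osmolality = 2·Na + glucose/18 + BUN/2.8
= 2·143 + 83/18 + 19/2.8
= 286 + 4.61 + 6.79
= 297.4 mOsm/kg

297.4 mOsm/kg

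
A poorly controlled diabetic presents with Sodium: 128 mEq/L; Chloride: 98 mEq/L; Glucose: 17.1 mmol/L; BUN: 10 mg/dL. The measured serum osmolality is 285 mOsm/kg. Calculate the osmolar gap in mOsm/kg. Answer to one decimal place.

Calculated osmolality = 2·Na + glucose + BUN/2.8
= 2·128 + 17.1 + 10/2.8
= 256 + 17.10 + 3.57
= 276.67 mOsm/kg ≈ 276.7 mOsm/kg
Osmolar gap = measured − calculated = 285 − 276.7 = 8.3 mOsm/kg

8.3 mOsm/kg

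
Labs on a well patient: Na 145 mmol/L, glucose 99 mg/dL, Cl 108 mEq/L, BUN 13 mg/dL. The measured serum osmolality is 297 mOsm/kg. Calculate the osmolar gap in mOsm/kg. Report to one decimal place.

-3.1 mOsm/kg

Calculated osmolality = 2·Na + glucose/18 + BUN/2.8
= 2·145 + 99/18 + 13/2.8
= 290 + 5.50 + 4.64
= 300.14 mOsm/kg ≈ 300.1 mOsm/kg
Osmolar gap = measured − calculated = 297 − 300.1 = -3.1 mOsm/kg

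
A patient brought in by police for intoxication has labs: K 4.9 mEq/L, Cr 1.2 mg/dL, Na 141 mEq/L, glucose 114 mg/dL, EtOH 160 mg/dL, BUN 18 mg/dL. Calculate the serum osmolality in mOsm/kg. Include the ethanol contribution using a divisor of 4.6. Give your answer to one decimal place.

329.5 mOsm/kg

Calculated osmolality = 2·Na + glucose/18 + BUN/2.8 + ethanol/4.6
= 2·141 + 114/18 + 18/2.8 + 160/4.6
= 282 + 6.33 + 6.43 + 34.78
= 329.54 mOsm/kg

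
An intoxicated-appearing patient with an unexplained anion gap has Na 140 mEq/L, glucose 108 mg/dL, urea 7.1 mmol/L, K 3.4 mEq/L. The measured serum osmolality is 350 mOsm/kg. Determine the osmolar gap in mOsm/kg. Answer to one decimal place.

56.9 mOsm/kg

Calculated osmolality = 2·Na + glucose/18 + urea
= 2·140 + 108/18 + 7.1
= 280 + 6 + 7.10
= 293.1 mOsm/kg ≈ 293.1 mOsm/kg
Osmolar gap = measured − calculated = 350 − 293.1 = 56.9 mOsm/kg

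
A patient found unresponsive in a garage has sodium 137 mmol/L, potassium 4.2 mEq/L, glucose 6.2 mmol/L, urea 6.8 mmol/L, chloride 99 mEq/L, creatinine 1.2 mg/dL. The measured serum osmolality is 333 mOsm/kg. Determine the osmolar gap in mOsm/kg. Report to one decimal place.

46.0 mOsm/kg

Calculated osmolality = 2·Na + glucose + urea
= 2·137 + 6.2 + 6.8
= 274 + 6.20 + 6.80
= 287 mOsm/kg ≈ 287.0 mOsm/kg
Osmolar gap = measured − calculated = 333 − 287.0 = 46.0 mOsm/kg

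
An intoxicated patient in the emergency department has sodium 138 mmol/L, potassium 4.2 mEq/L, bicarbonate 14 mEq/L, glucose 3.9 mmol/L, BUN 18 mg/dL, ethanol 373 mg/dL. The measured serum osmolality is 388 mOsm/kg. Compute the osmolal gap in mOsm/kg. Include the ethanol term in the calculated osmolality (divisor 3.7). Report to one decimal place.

0.9 mOsm/kg

Calculated osmolality = 2·Na + glucose + BUN/2.8 + ethanol/3.7
= 2·138 + 3.9 + 18/2.8 + 373/3.7
= 276 + 3.90 + 6.43 + 100.81
= 387.14 mOsm/kg ≈ 387.1 mOsm/kg
Osmolar gap = measured − calculated = 388 − 387.1 = 0.9 mOsm/kg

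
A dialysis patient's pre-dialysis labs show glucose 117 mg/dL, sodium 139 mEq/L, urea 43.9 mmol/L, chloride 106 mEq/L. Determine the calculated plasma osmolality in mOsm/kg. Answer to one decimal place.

Calculated osmolality = 2·Na + glucose/18 + urea
= 2·139 + 117/18 + 43.9
= 278 + 6.50 + 43.90
= 328.4 mOsm/kg

328.4 mOsm/kg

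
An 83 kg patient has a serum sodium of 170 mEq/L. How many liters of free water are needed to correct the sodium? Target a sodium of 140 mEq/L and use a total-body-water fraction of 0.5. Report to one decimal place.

TBW = 0.5 · 83 = 41.5 L
Free water deficit = TBW · (Na/140 − 1)
= 41.5 · (170/140 − 1)
= 41.5 · 0.2143
= 8.89 L

8.9 L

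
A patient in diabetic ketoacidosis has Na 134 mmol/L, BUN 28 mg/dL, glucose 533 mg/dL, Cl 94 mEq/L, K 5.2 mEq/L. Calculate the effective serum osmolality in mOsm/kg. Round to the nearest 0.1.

297.6 mOsm/kg

Effective osmolality excludes urea (freely permeant across cell membranes):
2·Na + glucose/18
= 2·134 + 533/18
= 268 + 29.61
= 297.61 mOsm/kg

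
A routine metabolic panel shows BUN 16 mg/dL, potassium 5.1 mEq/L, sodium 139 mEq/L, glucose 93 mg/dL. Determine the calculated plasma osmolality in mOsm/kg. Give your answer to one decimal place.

Calculated osmolality = 2·Na + glucose/18 + BUN/2.8
= 2·139 + 93/18 + 16/2.8
= 278 + 5.17 + 5.71
= 288.88 mOsm/kg

288.9 mOsm/kg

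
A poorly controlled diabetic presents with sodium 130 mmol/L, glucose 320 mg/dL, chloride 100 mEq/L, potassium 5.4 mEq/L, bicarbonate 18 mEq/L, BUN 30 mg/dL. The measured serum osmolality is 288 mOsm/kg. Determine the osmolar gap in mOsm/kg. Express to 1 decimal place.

Calculated osmolality = 2·Na + glucose/18 + BUN/2.8
= 2·130 + 320/18 + 30/2.8
= 260 + 17.78 + 10.71
= 288.49 mOsm/kg ≈ 288.5 mOsm/kg
Osmolar gap = measured − calculated = 288 − 288.5 = -0.5 mOsm/kg

-0.5 mOsm/kg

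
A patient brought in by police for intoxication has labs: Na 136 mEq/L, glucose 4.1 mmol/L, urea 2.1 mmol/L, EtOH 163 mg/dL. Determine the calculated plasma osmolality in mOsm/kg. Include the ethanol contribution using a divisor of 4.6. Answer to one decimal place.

Calculated osmolality = 2·Na + glucose + urea + ethanol/4.6
= 2·136 + 4.1 + 2.1 + 163/4.6
= 272 + 4.10 + 2.10 + 35.43
= 313.63 mOsm/kg

313.6 mOsm/kg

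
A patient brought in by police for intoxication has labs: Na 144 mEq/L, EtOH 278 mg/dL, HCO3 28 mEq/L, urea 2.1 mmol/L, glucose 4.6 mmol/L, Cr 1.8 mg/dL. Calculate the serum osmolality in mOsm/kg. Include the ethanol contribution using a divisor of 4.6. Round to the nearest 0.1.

355.1 mOsm/kg

Calculated osmolality = 2·Na + glucose + urea + ethanol/4.6
= 2·144 + 4.6 + 2.1 + 278/4.6
= 288 + 4.60 + 2.10 + 60.43
= 355.13 mOsm/kg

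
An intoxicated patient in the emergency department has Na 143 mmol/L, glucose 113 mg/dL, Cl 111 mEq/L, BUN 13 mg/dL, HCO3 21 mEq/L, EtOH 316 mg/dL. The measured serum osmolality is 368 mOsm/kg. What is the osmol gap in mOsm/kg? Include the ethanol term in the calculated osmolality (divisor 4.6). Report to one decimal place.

Calculated osmolality = 2·Na + glucose/18 + BUN/2.8 + ethanol/4.6
= 2·143 + 113/18 + 13/2.8 + 316/4.6
= 286 + 6.28 + 4.64 + 68.70
= 365.62 mOsm/kg ≈ 365.6 mOsm/kg
Osmolar gap = measured − calculated = 368 − 365.6 = 2.4 mOsm/kg

2.4 mOsm/kg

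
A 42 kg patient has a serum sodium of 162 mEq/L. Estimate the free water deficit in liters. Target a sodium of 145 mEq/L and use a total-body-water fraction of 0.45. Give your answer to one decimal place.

2.2 L

TBW = 0.45 · 42 = 18.9 L
Free water deficit = TBW · (Na/145 − 1)
= 18.9 · (162/145 − 1)
= 18.9 · 0.1172
= 2.22 L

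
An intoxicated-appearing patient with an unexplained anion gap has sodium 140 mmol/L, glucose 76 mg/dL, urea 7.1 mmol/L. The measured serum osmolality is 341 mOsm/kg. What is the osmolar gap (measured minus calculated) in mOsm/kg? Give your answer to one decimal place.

49.7 mOsm/kg

Calculated osmolality = 2·Na + glucose/18 + urea
= 2·140 + 76/18 + 7.1
= 280 + 4.22 + 7.10
= 291.32 mOsm/kg ≈ 291.3 mOsm/kg
Osmolar gap = measured − calculated = 341 − 291.3 = 49.7 mOsm/kg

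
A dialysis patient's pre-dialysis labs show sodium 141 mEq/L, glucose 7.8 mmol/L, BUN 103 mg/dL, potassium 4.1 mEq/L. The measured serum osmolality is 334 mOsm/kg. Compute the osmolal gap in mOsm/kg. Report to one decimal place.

7.4 mOsm/kg

Calculated osmolality = 2·Na + glucose + BUN/2.8
= 2·141 + 7.8 + 103/2.8
= 282 + 7.80 + 36.79
= 326.59 mOsm/kg ≈ 326.6 mOsm/kg
Osmolar gap = measured − calculated = 334 − 326.6 = 7.4 mOsm/kg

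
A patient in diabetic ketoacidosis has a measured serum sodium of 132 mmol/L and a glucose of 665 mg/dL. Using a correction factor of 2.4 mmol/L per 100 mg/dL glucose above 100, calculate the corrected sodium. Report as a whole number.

Corrected Na = measured Na + 2.4 · (glucose − 100)/100
= 132 + 2.4 · (665 − 100)/100
= 132 + 13.6
= 145.6 mmol/L

146 mmol/L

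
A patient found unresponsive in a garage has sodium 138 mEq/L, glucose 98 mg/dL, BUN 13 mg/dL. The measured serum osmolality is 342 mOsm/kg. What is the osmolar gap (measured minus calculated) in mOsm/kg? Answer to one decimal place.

55.9 mOsm/kg

Calculated osmolality = 2·Na + glucose/18 + BUN/2.8
= 2·138 + 98/18 + 13/2.8
= 276 + 5.44 + 4.64
= 286.08 mOsm/kg ≈ 286.1 mOsm/kg
Osmolar gap = measured − calculated = 342 − 286.1 = 55.9 mOsm/kg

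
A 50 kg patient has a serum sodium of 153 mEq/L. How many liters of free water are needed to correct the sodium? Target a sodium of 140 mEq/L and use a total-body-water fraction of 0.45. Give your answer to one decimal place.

TBW = 0.45 · 50 = 22.5 L
Free water deficit = TBW · (Na/140 − 1)
= 22.5 · (153/140 − 1)
= 22.5 · 0.0929
= 2.09 L

2.1 L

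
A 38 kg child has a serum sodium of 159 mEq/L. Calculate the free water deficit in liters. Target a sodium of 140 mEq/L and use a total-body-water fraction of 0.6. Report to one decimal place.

TBW = 0.6 · 38 = 22.8 L
Free water deficit = TBW · (Na/140 − 1)
= 22.8 · (159/140 − 1)
= 22.8 · 0.1357
= 3.09 L

3.1 L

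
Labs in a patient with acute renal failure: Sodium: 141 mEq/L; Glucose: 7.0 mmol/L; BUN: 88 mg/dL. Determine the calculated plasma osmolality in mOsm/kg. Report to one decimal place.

Calculated osmolality = 2·Na + glucose + BUN/2.8
= 2·141 + 7 + 88/2.8
= 282 + 7 + 31.43
= 320.43 mOsm/kg

320.4 mOsm/kg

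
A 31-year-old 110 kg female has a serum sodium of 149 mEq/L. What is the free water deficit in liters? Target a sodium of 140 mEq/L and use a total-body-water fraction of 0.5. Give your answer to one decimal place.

TBW = 0.5 · 110 = 55 L
Free water deficit = TBW · (Na/140 − 1)
= 55 · (149/140 − 1)
= 55 · 0.0643
= 3.54 L

3.5 L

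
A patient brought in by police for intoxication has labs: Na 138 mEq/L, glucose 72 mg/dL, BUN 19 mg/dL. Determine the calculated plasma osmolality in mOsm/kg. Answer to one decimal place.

286.8 mOsm/kg

Calculated osmolality = 2·Na + glucose/18 + BUN/2.8
= 2·138 + 72/18 + 19/2.8
= 276 + 4 + 6.79
= 286.79 mOsm/kg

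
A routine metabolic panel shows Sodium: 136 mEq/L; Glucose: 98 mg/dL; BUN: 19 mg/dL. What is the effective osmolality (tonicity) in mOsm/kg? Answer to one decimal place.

Effective osmolality excludes urea (freely permeant across cell membranes):
2·Na + glucose/18
= 2·136 + 98/18
= 272 + 5.44
= 277.44 mOsm/kg

277.4 mOsm/kg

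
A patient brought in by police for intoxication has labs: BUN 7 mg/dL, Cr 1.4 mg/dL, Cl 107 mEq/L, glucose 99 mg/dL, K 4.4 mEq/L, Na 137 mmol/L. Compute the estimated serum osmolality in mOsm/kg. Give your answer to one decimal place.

Calculated osmolality = 2·Na + glucose/18 + BUN/2.8
= 2·137 + 99/18 + 7/2.8
= 274 + 5.50 + 2.50
= 282 mOsm/kg

282.0 mOsm/kg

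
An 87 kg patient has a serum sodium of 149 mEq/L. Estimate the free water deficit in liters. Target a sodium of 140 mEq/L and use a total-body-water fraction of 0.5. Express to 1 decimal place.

2.8 L

TBW = 0.5 · 87 = 43.5 L
Free water deficit = TBW · (Na/140 − 1)
= 43.5 · (149/140 − 1)
= 43.5 · 0.0643
= 2.8 L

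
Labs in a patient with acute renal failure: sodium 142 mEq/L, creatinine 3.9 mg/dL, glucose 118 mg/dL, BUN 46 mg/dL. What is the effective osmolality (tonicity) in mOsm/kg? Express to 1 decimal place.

290.6 mOsm/kg

Effective osmolality excludes urea (freely permeant across cell membranes):
2·Na + glucose/18
= 2·142 + 118/18
= 284 + 6.56
= 290.56 mOsm/kg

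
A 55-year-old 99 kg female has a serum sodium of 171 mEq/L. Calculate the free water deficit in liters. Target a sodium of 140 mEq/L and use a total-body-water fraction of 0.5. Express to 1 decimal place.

11.0 L

TBW = 0.5 · 99 = 49.5 L
Free water deficit = TBW · (Na/140 − 1)
= 49.5 · (171/140 − 1)
= 49.5 · 0.2214
= 10.96 L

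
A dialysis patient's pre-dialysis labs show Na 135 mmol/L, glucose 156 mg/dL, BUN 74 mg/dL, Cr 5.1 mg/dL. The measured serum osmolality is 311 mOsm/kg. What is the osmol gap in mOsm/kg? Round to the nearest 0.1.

Calculated osmolality = 2·Na + glucose/18 + BUN/2.8
= 2·135 + 156/18 + 74/2.8
= 270 + 8.67 + 26.43
= 305.1 mOsm/kg ≈ 305.1 mOsm/kg
Osmolar gap = measured − calculated = 311 − 305.1 = 5.9 mOsm/kg

5.9 mOsm/kg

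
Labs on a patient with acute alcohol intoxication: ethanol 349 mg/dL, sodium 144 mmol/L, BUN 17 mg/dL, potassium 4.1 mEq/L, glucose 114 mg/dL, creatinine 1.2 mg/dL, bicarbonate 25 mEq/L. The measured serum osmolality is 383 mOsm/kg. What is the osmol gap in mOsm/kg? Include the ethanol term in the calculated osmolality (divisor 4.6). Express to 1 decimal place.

6.7 mOsm/kg

Calculated osmolality = 2·Na + glucose/18 + BUN/2.8 + ethanol/4.6
= 2·144 + 114/18 + 17/2.8 + 349/4.6
= 288 + 6.33 + 6.07 + 75.87
= 376.27 mOsm/kg ≈ 376.3 mOsm/kg
Osmolar gap = measured − calculated = 383 − 376.3 = 6.7 mOsm/kg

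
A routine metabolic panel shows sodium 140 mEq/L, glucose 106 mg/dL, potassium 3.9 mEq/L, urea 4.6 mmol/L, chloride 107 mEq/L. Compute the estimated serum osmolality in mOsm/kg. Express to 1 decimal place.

290.5 mOsm/kg

Calculated osmolality = 2·Na + glucose/18 + urea
= 2·140 + 106/18 + 4.6
= 280 + 5.89 + 4.60
= 290.49 mOsm/kg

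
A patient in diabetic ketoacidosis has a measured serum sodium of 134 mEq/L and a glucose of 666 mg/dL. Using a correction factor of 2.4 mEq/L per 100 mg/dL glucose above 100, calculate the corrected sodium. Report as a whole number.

Corrected Na = measured Na + 2.4 · (glucose − 100)/100
= 134 + 2.4 · (666 − 100)/100
= 134 + 13.6
= 147.6 mEq/L

148 mEq/L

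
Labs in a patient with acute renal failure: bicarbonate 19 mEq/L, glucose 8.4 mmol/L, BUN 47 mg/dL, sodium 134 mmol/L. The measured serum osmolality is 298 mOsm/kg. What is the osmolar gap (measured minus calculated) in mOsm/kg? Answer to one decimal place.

4.8 mOsm/kg

Calculated osmolality = 2·Na + glucose + BUN/2.8
= 2·134 + 8.4 + 47/2.8
= 268 + 8.40 + 16.79
= 293.19 mOsm/kg ≈ 293.2 mOsm/kg
Osmolar gap = measured − calculated = 298 − 293.2 = 4.8 mOsm/kg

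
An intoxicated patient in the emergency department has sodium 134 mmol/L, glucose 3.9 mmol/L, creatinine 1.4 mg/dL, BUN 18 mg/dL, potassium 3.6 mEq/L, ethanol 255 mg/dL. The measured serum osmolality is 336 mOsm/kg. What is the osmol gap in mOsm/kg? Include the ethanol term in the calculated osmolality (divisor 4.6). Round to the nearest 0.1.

Calculated osmolality = 2·Na + glucose + BUN/2.8 + ethanol/4.6
= 2·134 + 3.9 + 18/2.8 + 255/4.6
= 268 + 3.90 + 6.43 + 55.43
= 333.76 mOsm/kg ≈ 333.8 mOsm/kg
Osmolar gap = measured − calculated = 336 − 333.8 = 2.2 mOsm/kg

2.2 mOsm/kg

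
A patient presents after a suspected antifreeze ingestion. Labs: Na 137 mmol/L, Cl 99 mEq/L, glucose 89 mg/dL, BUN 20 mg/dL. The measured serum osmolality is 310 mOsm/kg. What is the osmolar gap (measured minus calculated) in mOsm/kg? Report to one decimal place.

Calculated osmolality = 2·Na + glucose/18 + BUN/2.8
= 2·137 + 89/18 + 20/2.8
= 274 + 4.94 + 7.14
= 286.08 mOsm/kg ≈ 286.1 mOsm/kg
Osmolar gap = measured − calculated = 310 − 286.1 = 23.9 mOsm/kg

23.9 mOsm/kg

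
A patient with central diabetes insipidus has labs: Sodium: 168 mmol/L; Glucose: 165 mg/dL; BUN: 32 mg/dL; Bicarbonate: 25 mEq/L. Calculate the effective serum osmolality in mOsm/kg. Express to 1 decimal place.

345.2 mOsm/kg

Effective osmolality excludes urea (freely permeant across cell membranes):
2·Na + glucose/18
= 2·168 + 165/18
= 336 + 9.17
= 345.17 mOsm/kg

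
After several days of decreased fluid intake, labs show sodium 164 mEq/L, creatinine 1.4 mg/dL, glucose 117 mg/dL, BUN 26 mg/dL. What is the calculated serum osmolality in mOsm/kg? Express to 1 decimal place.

343.8 mOsm/kg

Calculated osmolality = 2·Na + glucose/18 + BUN/2.8
= 2·164 + 117/18 + 26/2.8
= 328 + 6.50 + 9.29
= 343.79 mOsm/kg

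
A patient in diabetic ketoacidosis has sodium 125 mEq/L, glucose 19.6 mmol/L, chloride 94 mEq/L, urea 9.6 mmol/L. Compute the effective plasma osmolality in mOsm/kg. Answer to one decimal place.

Effective osmolality excludes urea (freely permeant across cell membranes):
2·Na + glucose
= 2·125 + 19.6
= 250 + 19.6
= 269.6 mOsm/kg

269.6 mOsm/kg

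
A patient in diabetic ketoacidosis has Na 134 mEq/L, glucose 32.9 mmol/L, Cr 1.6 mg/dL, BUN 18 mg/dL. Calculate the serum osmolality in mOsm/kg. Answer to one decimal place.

307.3 mOsm/kg

Calculated osmolality = 2·Na + glucose + BUN/2.8
= 2·134 + 32.9 + 18/2.8
= 268 + 32.90 + 6.43
= 307.33 mOsm/kg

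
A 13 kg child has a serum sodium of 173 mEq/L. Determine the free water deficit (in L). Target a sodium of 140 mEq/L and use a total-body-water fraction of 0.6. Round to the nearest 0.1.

TBW = 0.6 · 13 = 7.8 L
Free water deficit = TBW · (Na/140 − 1)
= 7.8 · (173/140 − 1)
= 7.8 · 0.2357
= 1.84 L

1.8 L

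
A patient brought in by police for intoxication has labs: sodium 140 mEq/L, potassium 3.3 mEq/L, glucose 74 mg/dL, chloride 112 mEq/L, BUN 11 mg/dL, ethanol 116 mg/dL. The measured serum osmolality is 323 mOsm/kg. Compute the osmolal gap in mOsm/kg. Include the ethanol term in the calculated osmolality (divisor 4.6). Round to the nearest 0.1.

9.7 mOsm/kg

Calculated osmolality = 2·Na + glucose/18 + BUN/2.8 + ethanol/4.6
= 2·140 + 74/18 + 11/2.8 + 116/4.6
= 280 + 4.11 + 3.93 + 25.22
= 313.26 mOsm/kg ≈ 313.3 mOsm/kg
Osmolar gap = measured − calculated = 323 − 313.3 = 9.7 mOsm/kg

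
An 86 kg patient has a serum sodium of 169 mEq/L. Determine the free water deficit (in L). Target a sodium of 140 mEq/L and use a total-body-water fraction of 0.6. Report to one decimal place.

10.7 L

TBW = 0.6 · 86 = 51.6 L
Free water deficit = TBW · (Na/140 − 1)
= 51.6 · (169/140 − 1)
= 51.6 · 0.2071
= 10.69 L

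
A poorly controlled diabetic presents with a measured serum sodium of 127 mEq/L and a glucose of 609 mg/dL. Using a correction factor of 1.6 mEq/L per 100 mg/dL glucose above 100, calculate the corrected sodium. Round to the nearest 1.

Corrected Na = measured Na + 1.6 · (glucose − 100)/100
= 127 + 1.6 · (609 − 100)/100
= 127 + 8.1
= 135.1 mEq/L

135 mEq/L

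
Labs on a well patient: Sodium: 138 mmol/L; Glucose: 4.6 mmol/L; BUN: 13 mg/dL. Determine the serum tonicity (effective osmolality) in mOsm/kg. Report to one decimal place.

280.6 mOsm/kg

Effective osmolality excludes urea (freely permeant across cell membranes):
2·Na + glucose
= 2·138 + 4.6
= 276 + 4.6
= 280.6 mOsm/kg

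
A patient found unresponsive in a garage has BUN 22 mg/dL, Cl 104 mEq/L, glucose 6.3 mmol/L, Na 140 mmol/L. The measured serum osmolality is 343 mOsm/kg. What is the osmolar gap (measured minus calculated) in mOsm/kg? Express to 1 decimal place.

Calculated osmolality = 2·Na + glucose + BUN/2.8
= 2·140 + 6.3 + 22/2.8
= 280 + 6.30 + 7.86
= 294.16 mOsm/kg ≈ 294.2 mOsm/kg
Osmolar gap = measured − calculated = 343 − 294.2 = 48.8 mOsm/kg

48.8 mOsm/kg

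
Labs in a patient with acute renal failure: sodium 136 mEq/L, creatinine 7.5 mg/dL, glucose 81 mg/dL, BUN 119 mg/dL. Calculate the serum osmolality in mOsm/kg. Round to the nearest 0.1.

319.0 mOsm/kg

Calculated osmolality = 2·Na + glucose/18 + BUN/2.8
= 2·136 + 81/18 + 119/2.8
= 272 + 4.50 + 42.50
= 319 mOsm/kg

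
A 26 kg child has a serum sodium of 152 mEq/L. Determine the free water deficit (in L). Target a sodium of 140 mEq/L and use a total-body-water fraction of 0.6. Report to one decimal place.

TBW = 0.6 · 26 = 15.6 L
Free water deficit = TBW · (Na/140 − 1)
= 15.6 · (152/140 − 1)
= 15.6 · 0.0857
= 1.34 L

1.3 L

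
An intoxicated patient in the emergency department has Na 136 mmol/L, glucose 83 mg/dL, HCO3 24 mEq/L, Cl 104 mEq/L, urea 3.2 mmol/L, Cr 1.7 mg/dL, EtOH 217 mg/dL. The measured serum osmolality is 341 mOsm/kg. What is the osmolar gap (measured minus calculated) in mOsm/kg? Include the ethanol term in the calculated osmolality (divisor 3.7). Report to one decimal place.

Calculated osmolality = 2·Na + glucose/18 + urea + ethanol/3.7
= 2·136 + 83/18 + 3.2 + 217/3.7
= 272 + 4.61 + 3.20 + 58.65
= 338.46 mOsm/kg ≈ 338.5 mOsm/kg
Osmolar gap = measured − calculated = 341 − 338.5 = 2.5 mOsm/kg

2.5 mOsm/kg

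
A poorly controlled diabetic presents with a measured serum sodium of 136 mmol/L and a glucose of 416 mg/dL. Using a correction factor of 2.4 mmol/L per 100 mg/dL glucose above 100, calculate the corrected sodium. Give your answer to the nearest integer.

Corrected Na = measured Na + 2.4 · (glucose − 100)/100
= 136 + 2.4 · (416 − 100)/100
= 136 + 7.6
= 143.6 mmol/L

144 mmol/L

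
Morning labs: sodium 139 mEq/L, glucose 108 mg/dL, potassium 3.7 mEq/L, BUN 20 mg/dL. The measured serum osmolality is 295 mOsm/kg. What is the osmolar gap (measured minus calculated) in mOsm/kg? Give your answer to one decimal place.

3.9 mOsm/kg

Calculated osmolality = 2·Na + glucose/18 + BUN/2.8
= 2·139 + 108/18 + 20/2.8
= 278 + 6 + 7.14
= 291.14 mOsm/kg ≈ 291.1 mOsm/kg
Osmolar gap = measured − calculated = 295 − 291.1 = 3.9 mOsm/kg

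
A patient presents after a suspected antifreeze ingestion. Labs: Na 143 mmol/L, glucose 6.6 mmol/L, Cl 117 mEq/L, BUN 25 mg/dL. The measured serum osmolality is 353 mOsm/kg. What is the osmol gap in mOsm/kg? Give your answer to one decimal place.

51.5 mOsm/kg

Calculated osmolality = 2·Na + glucose + BUN/2.8
= 2·143 + 6.6 + 25/2.8
= 286 + 6.60 + 8.93
= 301.53 mOsm/kg ≈ 301.5 mOsm/kg
Osmolar gap = measured − calculated = 353 − 301.5 = 51.5 mOsm/kg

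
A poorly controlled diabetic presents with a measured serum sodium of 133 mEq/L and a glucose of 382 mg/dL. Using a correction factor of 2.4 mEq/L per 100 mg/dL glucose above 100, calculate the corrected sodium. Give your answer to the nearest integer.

Corrected Na = measured Na + 2.4 · (glucose − 100)/100
= 133 + 2.4 · (382 − 100)/100
= 133 + 6.8
= 139.8 mEq/L

140 mEq/L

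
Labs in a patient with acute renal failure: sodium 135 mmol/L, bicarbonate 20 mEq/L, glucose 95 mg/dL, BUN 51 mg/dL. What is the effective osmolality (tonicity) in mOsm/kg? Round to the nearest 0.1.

Effective osmolality excludes urea (freely permeant across cell membranes):
2·Na + glucose/18
= 2·135 + 95/18
= 270 + 5.28
= 275.28 mOsm/kg

275.3 mOsm/kg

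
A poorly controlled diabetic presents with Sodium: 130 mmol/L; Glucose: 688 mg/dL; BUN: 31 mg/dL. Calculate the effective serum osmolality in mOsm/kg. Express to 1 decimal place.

298.2 mOsm/kg

Effective osmolality excludes urea (freely permeant across cell membranes):
2·Na + glucose/18
= 2·130 + 688/18
= 260 + 38.22
= 298.22 mOsm/kg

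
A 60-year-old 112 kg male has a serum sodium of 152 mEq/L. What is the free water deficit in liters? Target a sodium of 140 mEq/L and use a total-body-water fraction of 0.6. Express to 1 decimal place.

TBW = 0.6 · 112 = 67.2 L
Free water deficit = TBW · (Na/140 − 1)
= 67.2 · (152/140 − 1)
= 67.2 · 0.0857
= 5.76 L

5.8 L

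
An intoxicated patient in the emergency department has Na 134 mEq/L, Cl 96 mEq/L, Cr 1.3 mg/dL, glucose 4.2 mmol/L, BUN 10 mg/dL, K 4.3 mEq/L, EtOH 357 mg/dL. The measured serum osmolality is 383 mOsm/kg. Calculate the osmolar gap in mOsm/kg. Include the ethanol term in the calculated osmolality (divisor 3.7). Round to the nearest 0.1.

Calculated osmolality = 2·Na + glucose + BUN/2.8 + ethanol/3.7
= 2·134 + 4.2 + 10/2.8 + 357/3.7
= 268 + 4.20 + 3.57 + 96.49
= 372.26 mOsm/kg ≈ 372.3 mOsm/kg
Osmolar gap = measured − calculated = 383 − 372.3 = 10.7 mOsm/kg

10.7 mOsm/kg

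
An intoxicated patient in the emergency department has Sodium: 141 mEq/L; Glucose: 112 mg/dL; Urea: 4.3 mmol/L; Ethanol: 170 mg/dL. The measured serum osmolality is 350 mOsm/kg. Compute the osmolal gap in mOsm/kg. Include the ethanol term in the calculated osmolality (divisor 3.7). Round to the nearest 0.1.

Calculated osmolality = 2·Na + glucose/18 + urea + ethanol/3.7
= 2·141 + 112/18 + 4.3 + 170/3.7
= 282 + 6.22 + 4.30 + 45.95
= 338.47 mOsm/kg ≈ 338.5 mOsm/kg
Osmolar gap = measured − calculated = 350 − 338.5 = 11.5 mOsm/kg

11.5 mOsm/kg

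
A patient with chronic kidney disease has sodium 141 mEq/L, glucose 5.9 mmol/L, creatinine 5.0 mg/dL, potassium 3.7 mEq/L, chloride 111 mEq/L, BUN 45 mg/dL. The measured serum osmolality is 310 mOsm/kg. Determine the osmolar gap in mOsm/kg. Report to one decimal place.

Calculated osmolality = 2·Na + glucose + BUN/2.8
= 2·141 + 5.9 + 45/2.8
= 282 + 5.90 + 16.07
= 303.97 mOsm/kg ≈ 304.0 mOsm/kg
Osmolar gap = measured − calculated = 310 − 304.0 = 6.0 mOsm/kg

6.0 mOsm/kg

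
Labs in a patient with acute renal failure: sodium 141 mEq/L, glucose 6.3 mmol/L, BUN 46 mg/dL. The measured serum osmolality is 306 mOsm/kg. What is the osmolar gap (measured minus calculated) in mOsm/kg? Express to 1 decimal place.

1.3 mOsm/kg

Calculated osmolality = 2·Na + glucose + BUN/2.8
= 2·141 + 6.3 + 46/2.8
= 282 + 6.30 + 16.43
= 304.73 mOsm/kg ≈ 304.7 mOsm/kg
Osmolar gap = measured − calculated = 306 − 304.7 = 1.3 mOsm/kg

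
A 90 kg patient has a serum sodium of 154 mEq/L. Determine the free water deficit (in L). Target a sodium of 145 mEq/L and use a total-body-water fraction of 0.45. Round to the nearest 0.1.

TBW = 0.45 · 90 = 40.5 L
Free water deficit = TBW · (Na/145 − 1)
= 40.5 · (154/145 − 1)
= 40.5 · 0.0621
= 2.52 L

2.5 L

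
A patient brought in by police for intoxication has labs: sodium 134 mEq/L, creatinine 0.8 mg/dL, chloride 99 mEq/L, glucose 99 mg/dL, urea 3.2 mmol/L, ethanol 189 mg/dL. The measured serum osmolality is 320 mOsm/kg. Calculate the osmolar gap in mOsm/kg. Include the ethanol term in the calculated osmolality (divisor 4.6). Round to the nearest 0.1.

Calculated osmolality = 2·Na + glucose/18 + urea + ethanol/4.6
= 2·134 + 99/18 + 3.2 + 189/4.6
= 268 + 5.50 + 3.20 + 41.09
= 317.79 mOsm/kg ≈ 317.8 mOsm/kg
Osmolar gap = measured − calculated = 320 − 317.8 = 2.2 mOsm/kg

2.2 mOsm/kg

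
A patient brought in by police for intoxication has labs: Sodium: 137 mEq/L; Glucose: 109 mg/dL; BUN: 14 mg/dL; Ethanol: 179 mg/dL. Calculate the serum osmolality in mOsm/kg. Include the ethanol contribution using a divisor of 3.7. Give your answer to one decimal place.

333.4 mOsm/kg

Calculated osmolality = 2·Na + glucose/18 + BUN/2.8 + ethanol/3.7
= 2·137 + 109/18 + 14/2.8 + 179/3.7
= 274 + 6.06 + 5 + 48.38
= 333.44 mOsm/kg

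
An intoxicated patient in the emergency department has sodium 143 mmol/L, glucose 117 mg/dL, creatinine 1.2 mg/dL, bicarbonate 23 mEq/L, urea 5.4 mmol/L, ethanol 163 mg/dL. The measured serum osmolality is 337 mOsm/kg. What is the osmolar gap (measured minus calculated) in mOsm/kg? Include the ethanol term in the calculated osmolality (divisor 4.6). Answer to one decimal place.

Calculated osmolality = 2·Na + glucose/18 + urea + ethanol/4.6
= 2·143 + 117/18 + 5.4 + 163/4.6
= 286 + 6.50 + 5.40 + 35.43
= 333.33 mOsm/kg ≈ 333.3 mOsm/kg
Osmolar gap = measured − calculated = 337 − 333.3 = 3.7 mOsm/kg

3.7 mOsm/kg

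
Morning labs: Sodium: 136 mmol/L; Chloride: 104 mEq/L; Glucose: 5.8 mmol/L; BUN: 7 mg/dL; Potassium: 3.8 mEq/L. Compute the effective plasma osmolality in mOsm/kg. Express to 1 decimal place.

277.8 mOsm/kg

Effective osmolality excludes urea (freely permeant across cell membranes):
2·Na + glucose
= 2·136 + 5.8
= 272 + 5.8
= 277.8 mOsm/kg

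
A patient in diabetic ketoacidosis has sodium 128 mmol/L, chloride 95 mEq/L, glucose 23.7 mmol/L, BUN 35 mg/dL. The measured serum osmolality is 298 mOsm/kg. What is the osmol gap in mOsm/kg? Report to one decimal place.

Calculated osmolality = 2·Na + glucose + BUN/2.8
= 2·128 + 23.7 + 35/2.8
= 256 + 23.70 + 12.50
= 292.2 mOsm/kg ≈ 292.2 mOsm/kg
Osmolar gap = measured − calculated = 298 − 292.2 = 5.8 mOsm/kg

5.8 mOsm/kg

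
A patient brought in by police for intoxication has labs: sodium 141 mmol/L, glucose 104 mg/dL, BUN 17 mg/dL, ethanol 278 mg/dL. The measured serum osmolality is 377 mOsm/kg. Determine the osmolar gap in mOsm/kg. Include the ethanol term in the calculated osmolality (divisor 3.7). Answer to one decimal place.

Calculated osmolality = 2·Na + glucose/18 + BUN/2.8 + ethanol/3.7
= 2·141 + 104/18 + 17/2.8 + 278/3.7
= 282 + 5.78 + 6.07 + 75.14
= 368.99 mOsm/kg ≈ 369.0 mOsm/kg
Osmolar gap = measured − calculated = 377 − 369.0 = 8.0 mOsm/kg

8.0 mOsm/kg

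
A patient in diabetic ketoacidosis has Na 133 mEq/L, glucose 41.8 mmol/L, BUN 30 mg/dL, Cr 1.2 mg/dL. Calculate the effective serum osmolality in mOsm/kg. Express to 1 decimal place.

307.8 mOsm/kg

Effective osmolality excludes urea (freely permeant across cell membranes):
2·Na + glucose
= 2·133 + 41.8
= 266 + 41.8
= 307.8 mOsm/kg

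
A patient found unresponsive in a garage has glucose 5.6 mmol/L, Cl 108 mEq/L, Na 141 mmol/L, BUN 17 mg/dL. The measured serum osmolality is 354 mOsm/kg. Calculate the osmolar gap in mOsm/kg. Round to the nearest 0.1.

60.3 mOsm/kg

Calculated osmolality = 2·Na + glucose + BUN/2.8
= 2·141 + 5.6 + 17/2.8
= 282 + 5.60 + 6.07
= 293.67 mOsm/kg ≈ 293.7 mOsm/kg
Osmolar gap = measured − calculated = 354 − 293.7 = 60.3 mOsm/kg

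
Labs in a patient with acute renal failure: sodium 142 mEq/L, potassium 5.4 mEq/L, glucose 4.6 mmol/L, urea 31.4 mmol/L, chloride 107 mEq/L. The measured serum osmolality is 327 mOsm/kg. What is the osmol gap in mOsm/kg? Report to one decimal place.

7.0 mOsm/kg

Calculated osmolality = 2·Na + glucose + urea
= 2·142 + 4.6 + 31.4
= 284 + 4.60 + 31.40
= 320 mOsm/kg ≈ 320.0 mOsm/kg
Osmolar gap = measured − calculated = 327 − 320.0 = 7.0 mOsm/kg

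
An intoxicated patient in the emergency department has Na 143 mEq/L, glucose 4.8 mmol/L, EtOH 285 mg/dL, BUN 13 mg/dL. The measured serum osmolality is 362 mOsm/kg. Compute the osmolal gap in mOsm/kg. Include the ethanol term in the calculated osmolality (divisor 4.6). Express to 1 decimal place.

Calculated osmolality = 2·Na + glucose + BUN/2.8 + ethanol/4.6
= 2·143 + 4.8 + 13/2.8 + 285/4.6
= 286 + 4.80 + 4.64 + 61.96
= 357.4 mOsm/kg ≈ 357.4 mOsm/kg
Osmolar gap = measured − calculated = 362 − 357.4 = 4.6 mOsm/kg

4.6 mOsm/kg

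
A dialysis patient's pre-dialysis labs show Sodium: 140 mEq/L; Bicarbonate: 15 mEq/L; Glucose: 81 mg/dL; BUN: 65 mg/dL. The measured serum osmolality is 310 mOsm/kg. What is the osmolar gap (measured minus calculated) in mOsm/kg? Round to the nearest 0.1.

2.3 mOsm/kg

Calculated osmolality = 2·Na + glucose/18 + BUN/2.8
= 2·140 + 81/18 + 65/2.8
= 280 + 4.50 + 23.21
= 307.71 mOsm/kg ≈ 307.7 mOsm/kg
Osmolar gap = measured − calculated = 310 − 307.7 = 2.3 mOsm/kg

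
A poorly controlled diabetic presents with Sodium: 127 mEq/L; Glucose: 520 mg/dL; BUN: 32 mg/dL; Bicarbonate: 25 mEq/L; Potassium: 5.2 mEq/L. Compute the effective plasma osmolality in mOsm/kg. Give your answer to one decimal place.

282.9 mOsm/kg

Effective osmolality excludes urea (freely permeant across cell membranes):
2·Na + glucose/18
= 2·127 + 520/18
= 254 + 28.89
= 282.89 mOsm/kg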